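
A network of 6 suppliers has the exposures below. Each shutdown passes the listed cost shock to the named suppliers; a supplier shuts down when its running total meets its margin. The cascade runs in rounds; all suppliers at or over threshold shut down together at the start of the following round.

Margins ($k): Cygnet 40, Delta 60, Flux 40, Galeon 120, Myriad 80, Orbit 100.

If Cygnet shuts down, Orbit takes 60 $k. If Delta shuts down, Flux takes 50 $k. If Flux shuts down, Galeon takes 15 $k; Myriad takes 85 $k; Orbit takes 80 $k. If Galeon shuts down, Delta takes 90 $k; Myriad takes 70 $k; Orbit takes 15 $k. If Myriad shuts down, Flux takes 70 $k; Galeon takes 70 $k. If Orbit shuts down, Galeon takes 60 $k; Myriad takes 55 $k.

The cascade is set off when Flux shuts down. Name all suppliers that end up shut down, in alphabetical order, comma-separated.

Round 1 — Flux shuts down (initial).
  Galeon: +15 → 15 < 120
  Myriad: +85 → 85 ≥ 80
  Orbit: +80 → 80 < 100
Round 2 — Myriad shuts down.
  Galeon: +70 → 85 < 120
No further shutdowns.

Flux, Myriad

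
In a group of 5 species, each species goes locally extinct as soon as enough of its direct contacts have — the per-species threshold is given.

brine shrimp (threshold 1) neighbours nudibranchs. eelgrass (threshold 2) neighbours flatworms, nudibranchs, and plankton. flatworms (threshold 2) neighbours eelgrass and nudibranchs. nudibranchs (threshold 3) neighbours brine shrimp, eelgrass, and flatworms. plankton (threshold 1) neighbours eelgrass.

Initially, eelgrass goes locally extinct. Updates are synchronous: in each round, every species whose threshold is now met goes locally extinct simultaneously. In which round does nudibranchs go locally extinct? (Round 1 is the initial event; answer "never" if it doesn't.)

never

Round 1 — eelgrass goes locally extinct (initial).
Round 2 — checking thresholds:
  flatworms: 1 of 2 neighbours < 2, not yet.
  nudibranchs: 1 of 3 neighbours < 3, not yet.
  plankton: 1 of 1 neighbours ≥ 1, goes locally extinct.
Round 3 — no new extinctions; cascade stops.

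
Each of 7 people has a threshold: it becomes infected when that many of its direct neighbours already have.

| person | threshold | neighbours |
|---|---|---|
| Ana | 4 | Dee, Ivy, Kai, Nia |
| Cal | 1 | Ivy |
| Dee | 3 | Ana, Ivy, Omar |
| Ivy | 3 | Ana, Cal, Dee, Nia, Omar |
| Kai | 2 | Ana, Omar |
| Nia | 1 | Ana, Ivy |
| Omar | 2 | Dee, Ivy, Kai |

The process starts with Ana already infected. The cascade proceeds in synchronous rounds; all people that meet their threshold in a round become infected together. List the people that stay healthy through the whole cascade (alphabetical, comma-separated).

Round 1 — Ana becomes infected (initial).
Round 2 — checking thresholds:
  Dee: 1 of 3 neighbours < 3, below threshold.
  Ivy: 1 of 5 neighbours < 3, below threshold.
  Kai: 1 of 2 neighbours < 2, below threshold.
  Nia: 1 of 2 neighbours ≥ 1, becomes infected.
Round 3 — no new infections; cascade stops.

Cal, Dee, Ivy, Kai, Omar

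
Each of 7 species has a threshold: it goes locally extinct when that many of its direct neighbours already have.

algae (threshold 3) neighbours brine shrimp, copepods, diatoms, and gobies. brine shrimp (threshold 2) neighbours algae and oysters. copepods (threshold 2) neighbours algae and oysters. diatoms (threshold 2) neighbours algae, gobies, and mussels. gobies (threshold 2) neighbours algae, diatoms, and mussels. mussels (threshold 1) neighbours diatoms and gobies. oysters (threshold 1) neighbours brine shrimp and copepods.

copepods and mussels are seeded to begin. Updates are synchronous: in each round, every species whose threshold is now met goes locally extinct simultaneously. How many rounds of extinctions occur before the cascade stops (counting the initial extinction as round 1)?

Round 1 — copepods, mussels go locally extinct (initial).
Round 2 — checking thresholds:
  algae: 1 of 4 neighbours < 3, below threshold.
  diatoms: 1 of 3 neighbours < 2, below threshold.
  gobies: 1 of 3 neighbours < 2, below threshold.
  oysters: 1 of 2 neighbours ≥ 1, goes locally extinct.
Round 3 — no new extinctions; cascade stops.

2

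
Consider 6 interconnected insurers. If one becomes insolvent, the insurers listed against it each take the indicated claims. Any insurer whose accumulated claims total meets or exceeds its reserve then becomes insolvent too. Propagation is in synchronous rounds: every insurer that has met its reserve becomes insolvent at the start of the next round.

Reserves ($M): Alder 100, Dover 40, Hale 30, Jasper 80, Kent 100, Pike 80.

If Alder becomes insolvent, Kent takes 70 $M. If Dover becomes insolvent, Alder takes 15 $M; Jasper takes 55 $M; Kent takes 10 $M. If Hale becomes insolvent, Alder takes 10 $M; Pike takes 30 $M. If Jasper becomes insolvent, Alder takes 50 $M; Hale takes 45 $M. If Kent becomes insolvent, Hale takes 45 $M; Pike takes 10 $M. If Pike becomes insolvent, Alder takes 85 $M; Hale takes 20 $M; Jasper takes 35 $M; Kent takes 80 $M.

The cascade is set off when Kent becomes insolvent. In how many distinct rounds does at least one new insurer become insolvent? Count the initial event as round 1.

Round 1 — Kent becomes insolvent (initial).
  Hale: +45 → 45 ≥ 30
  Pike: +10 → 10 < 80
Round 2 — Hale becomes insolvent.
  Alder: +10 → 10 < 100
  Pike: +30 → 40 < 80
No further insolvencies.

2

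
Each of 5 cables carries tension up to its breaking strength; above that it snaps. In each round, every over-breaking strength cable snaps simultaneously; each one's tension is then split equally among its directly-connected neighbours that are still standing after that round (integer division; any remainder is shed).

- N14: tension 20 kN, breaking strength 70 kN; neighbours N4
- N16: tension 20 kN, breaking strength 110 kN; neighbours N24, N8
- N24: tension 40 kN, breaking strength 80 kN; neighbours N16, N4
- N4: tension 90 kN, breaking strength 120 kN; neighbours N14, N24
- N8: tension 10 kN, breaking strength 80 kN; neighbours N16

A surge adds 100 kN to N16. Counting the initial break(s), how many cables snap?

4

Round 1 — N16 at 120 > 110. N16 snaps.
  N16 sheds 120 kN to N24, N8: 60 each.
    N24: 40+60 = 100 > 80
    N8: 10+60 = 70 ≤ 80
Round 2 — N24 snaps.
  N24 sheds 100 kN to N4: 100 each.
    N4: 90+100 = 190 > 120
Round 3 — N4 snaps.
  N4 sheds 190 kN to N14: 190 each.
    N14: 20+190 = 210 > 70
Round 4 — N14 snaps.
  N14 sheds 210 kN: no online neighbours, lost.
No further breaks.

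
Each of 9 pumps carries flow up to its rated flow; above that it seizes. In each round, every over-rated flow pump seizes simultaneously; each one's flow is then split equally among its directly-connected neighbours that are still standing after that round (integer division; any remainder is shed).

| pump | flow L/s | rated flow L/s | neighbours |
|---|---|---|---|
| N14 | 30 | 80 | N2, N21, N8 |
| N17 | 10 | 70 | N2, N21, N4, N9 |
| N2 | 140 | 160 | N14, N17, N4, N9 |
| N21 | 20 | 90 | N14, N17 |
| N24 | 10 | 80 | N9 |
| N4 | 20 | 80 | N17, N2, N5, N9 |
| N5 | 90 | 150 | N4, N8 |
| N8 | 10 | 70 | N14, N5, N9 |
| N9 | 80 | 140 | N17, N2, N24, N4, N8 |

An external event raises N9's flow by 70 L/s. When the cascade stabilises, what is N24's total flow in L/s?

Round 1 — N9 at 150 > 140. N9 seizes.
  N9 sheds 150 L/s to N17, N2, N24, N4, N8: 30 each.
    N17: 10+30 = 40 ≤ 70
    N2: 140+30 = 170 > 160
    N24: 10+30 = 40 ≤ 80
    N4: 20+30 = 50 ≤ 80
    N8: 10+30 = 40 ≤ 70
Round 2 — N2 seizes.
  N2 sheds 170 L/s to N14, N17, N4: 56 each (2 lost).
    N14: 30+56 = 86 > 80
    N17: 40+56 = 96 > 70
    N4: 50+56 = 106 > 80
Round 3 — N14, N17, N4 seize.
  N14 sheds 86 L/s to N21, N8: 43 each.
    N21: 20+43 = 63 ≤ 90
    N8: 40+43 = 83 > 70
  N17 sheds 96 L/s to N21: 96 each.
    N21: 63+96 = 159 > 90
  N4 sheds 106 L/s to N5: 106 each.
    N5: 90+106 = 196 > 150
Round 4 — N21, N5, N8 seize.
  N21 sheds 159 L/s: no online neighbours, lost.
  N5 sheds 196 L/s: no online neighbours, lost.
  N8 sheds 83 L/s: no online neighbours, lost.
No further seizures.

40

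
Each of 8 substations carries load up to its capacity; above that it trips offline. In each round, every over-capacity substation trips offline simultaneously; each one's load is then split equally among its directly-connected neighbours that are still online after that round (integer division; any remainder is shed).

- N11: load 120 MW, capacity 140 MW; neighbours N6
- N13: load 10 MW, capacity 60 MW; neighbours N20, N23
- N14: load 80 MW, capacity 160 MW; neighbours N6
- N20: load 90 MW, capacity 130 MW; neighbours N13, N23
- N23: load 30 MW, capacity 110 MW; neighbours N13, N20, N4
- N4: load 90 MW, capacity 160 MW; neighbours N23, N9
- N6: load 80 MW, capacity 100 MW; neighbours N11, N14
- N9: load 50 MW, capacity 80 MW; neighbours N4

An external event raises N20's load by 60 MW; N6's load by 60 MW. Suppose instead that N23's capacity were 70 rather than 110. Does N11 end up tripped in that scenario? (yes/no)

With N23's capacity at 70:
Round 1 — N20 at 150 > 130; N6 at 140 > 100. N20, N6 trip offline.
  N20 sheds 150 MW to N13, N23: 75 each.
    N13: 10+75 = 85 > 60
    N23: 30+75 = 105 > 70
  N6 sheds 140 MW to N11, N14: 70 each.
    N11: 120+70 = 190 > 140
    N14: 80+70 = 150 ≤ 160
Round 2 — N11, N13, N23 trip offline.
  N11 sheds 190 MW: no online neighbours, lost.
  N13 sheds 85 MW: no online neighbours, lost.
  N23 sheds 105 MW to N4: 105 each.
    N4: 90+105 = 195 > 160
Round 3 — N4 trips offline.
  N4 sheds 195 MW to N9: 195 each.
    N9: 50+195 = 245 > 80
Round 4 — N9 trips offline.
  N9 sheds 245 MW: no online neighbours, lost.
No further trips.

yes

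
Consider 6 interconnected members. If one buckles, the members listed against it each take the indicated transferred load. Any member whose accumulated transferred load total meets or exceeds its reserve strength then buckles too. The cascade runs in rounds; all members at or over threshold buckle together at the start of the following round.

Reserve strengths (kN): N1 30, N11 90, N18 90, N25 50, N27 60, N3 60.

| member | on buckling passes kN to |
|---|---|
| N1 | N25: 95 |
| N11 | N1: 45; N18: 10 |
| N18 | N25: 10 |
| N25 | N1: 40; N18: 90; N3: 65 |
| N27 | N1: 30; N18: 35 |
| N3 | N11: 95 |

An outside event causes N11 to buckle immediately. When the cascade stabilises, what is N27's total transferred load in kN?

0

Round 1 — N11 buckles (initial).
  N1: +45 → 45 ≥ 30
  N18: +10 → 10 < 90
Round 2 — N1 buckles.
  N25: +95 → 95 ≥ 50
Round 3 — N25 buckles.
  N18: +90 → 100 ≥ 90
  N3: +65 → 65 ≥ 60
Round 4 — N18, N3 buckle.
No further bucklings.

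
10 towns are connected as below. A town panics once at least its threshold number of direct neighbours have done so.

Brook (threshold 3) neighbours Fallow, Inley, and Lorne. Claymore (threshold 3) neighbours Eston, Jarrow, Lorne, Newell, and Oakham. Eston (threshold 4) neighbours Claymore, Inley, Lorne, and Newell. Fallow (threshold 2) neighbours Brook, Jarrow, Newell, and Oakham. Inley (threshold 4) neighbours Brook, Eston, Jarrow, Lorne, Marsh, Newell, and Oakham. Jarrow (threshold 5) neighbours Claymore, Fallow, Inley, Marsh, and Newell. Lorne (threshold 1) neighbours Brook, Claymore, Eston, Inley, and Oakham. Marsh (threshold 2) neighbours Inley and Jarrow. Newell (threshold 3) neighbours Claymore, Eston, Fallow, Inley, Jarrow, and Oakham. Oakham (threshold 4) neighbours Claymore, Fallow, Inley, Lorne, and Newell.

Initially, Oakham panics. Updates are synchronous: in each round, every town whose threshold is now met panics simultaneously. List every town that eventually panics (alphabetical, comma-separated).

Round 1 — Oakham panics (initial).
Round 2 — checking thresholds:
  Claymore: 1 of 5 neighbours < 3, below threshold.
  Fallow: 1 of 4 neighbours < 2, below threshold.
  Inley: 1 of 7 neighbours < 4, below threshold.
  Lorne: 1 of 5 neighbours ≥ 1, panics.
  Newell: 1 of 6 neighbours < 3, below threshold.
Round 3 — no new panics; cascade stops.

Lorne, Oakham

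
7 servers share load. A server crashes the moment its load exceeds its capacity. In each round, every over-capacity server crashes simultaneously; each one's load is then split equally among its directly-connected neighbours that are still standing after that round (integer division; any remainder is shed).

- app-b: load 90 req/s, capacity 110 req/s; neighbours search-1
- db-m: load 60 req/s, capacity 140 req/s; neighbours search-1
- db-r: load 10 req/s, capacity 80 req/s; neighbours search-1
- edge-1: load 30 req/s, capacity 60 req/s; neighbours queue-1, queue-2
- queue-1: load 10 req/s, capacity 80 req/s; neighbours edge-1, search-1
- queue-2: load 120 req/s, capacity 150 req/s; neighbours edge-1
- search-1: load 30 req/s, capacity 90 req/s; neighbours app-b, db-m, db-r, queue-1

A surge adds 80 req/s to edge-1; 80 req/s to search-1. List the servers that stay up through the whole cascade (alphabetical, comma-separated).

Round 1 — edge-1 at 110 > 60; search-1 at 110 > 90. edge-1, search-1 crash.
  edge-1 sheds 110 req/s to queue-1, queue-2: 55 each.
    queue-1: 10+55 = 65 ≤ 80
    queue-2: 120+55 = 175 > 150
  search-1 sheds 110 req/s to app-b, db-m, db-r, queue-1: 27 each (2 lost).
    app-b: 90+27 = 117 > 110
    db-m: 60+27 = 87 ≤ 140
    db-r: 10+27 = 37 ≤ 80
    queue-1: 65+27 = 92 > 80
Round 2 — app-b, queue-1, queue-2 crash.
  app-b sheds 117 req/s: no online neighbours, lost.
  queue-1 sheds 92 req/s: no online neighbours, lost.
  queue-2 sheds 175 req/s: no online neighbours, lost.
No further crashes.

db-m, db-r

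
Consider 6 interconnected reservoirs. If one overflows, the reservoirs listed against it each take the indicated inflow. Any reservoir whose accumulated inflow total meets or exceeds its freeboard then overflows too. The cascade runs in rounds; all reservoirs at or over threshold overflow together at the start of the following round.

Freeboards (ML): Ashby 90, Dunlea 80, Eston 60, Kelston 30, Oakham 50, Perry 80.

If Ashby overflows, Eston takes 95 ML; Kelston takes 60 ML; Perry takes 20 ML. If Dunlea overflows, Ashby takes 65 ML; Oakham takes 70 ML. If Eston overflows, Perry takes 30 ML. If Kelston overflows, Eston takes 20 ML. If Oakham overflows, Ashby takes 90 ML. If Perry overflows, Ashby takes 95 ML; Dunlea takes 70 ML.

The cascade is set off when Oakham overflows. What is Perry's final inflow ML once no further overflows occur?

50

Round 1 — Oakham overflows (initial).
  Ashby: +90 → 90 ≥ 90
Round 2 — Ashby overflows.
  Eston: +95 → 95 ≥ 60
  Kelston: +60 → 60 ≥ 30
  Perry: +20 → 20 < 80
Round 3 — Eston, Kelston overflow.
  Perry: +30 → 50 < 80
No further overflows.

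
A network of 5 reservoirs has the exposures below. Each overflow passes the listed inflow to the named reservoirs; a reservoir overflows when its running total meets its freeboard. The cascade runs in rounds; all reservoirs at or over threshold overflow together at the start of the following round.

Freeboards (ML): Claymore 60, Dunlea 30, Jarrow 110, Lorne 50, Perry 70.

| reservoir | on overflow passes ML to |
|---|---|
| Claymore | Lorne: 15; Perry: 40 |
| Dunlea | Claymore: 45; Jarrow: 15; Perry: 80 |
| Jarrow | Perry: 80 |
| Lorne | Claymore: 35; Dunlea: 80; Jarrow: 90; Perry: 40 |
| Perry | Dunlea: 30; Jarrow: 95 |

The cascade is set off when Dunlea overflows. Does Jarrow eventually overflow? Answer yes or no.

Round 1 — Dunlea overflows (initial).
  Claymore: +45 → 45 < 60
  Jarrow: +15 → 15 < 110
  Perry: +80 → 80 ≥ 70
Round 2 — Perry overflows.
  Jarrow: +95 → 110 ≥ 110
Round 3 — Jarrow overflows.
No further overflows.

yes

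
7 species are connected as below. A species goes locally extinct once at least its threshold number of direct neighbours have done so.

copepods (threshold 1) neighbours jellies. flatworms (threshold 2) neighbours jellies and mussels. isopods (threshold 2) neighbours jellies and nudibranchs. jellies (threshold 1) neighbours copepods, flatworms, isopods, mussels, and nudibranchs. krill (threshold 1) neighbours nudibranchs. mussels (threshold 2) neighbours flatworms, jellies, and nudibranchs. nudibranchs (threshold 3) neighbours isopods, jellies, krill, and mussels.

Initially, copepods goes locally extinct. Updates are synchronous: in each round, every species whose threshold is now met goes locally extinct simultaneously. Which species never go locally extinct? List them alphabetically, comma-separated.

flatworms, isopods, krill, mussels, nudibranchs

Round 1 — copepods goes locally extinct (initial).
Round 2 — checking thresholds:
  jellies: 1 of 5 neighbours ≥ 1, goes locally extinct.
Round 3 — no new extinctions; cascade stops.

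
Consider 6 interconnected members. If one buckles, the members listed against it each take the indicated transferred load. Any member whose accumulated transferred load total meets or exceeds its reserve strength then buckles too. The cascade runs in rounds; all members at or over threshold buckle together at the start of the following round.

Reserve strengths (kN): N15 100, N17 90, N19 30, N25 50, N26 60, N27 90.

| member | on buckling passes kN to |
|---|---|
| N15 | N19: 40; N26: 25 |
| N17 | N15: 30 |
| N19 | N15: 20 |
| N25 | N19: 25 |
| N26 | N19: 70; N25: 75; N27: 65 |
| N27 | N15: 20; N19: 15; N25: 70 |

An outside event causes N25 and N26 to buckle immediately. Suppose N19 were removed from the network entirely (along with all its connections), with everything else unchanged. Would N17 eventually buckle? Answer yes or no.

With N19 removed:
Round 1 — N25, N26 buckle (initial).
  N27: +65 → 65 < 90
No further bucklings.

no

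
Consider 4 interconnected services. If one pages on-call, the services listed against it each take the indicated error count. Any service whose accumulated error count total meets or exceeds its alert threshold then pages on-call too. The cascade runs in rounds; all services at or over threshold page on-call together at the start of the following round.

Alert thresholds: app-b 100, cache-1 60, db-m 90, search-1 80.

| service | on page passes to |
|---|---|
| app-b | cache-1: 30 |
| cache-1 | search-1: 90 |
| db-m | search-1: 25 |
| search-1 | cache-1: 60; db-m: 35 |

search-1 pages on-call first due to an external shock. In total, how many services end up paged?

Round 1 — search-1 pages on-call (initial).
  cache-1: +60 → 60 ≥ 60
  db-m: +35 → 35 < 90
Round 2 — cache-1 pages on-call.
No further pages.

2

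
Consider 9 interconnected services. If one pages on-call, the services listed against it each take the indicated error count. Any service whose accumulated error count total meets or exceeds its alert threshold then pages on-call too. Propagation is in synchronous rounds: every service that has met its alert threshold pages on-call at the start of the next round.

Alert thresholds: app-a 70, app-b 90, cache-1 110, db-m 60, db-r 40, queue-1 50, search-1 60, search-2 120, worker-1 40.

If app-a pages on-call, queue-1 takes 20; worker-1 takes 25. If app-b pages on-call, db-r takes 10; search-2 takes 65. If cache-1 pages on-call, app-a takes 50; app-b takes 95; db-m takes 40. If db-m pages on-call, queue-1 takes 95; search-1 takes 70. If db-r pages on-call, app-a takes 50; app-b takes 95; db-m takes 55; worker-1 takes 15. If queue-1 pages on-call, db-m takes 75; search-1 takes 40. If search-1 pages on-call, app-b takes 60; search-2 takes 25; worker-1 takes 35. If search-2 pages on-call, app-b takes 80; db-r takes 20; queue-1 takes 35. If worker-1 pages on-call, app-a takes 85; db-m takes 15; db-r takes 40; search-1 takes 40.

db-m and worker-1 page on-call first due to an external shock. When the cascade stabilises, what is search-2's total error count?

90

Round 1 — db-m, worker-1 page on-call (initial).
  app-a: +85 → 85 ≥ 70
  db-r: +40 → 40 ≥ 40
  queue-1: +95 → 95 ≥ 50
  search-1: +70+40 → 110 ≥ 60
Round 2 — app-a, db-r, queue-1, search-1 page on-call.
  app-b: +95+60 → 155 ≥ 90
  search-2: +25 → 25 < 120
Round 3 — app-b pages on-call.
  search-2: +65 → 90 < 120
No further pages.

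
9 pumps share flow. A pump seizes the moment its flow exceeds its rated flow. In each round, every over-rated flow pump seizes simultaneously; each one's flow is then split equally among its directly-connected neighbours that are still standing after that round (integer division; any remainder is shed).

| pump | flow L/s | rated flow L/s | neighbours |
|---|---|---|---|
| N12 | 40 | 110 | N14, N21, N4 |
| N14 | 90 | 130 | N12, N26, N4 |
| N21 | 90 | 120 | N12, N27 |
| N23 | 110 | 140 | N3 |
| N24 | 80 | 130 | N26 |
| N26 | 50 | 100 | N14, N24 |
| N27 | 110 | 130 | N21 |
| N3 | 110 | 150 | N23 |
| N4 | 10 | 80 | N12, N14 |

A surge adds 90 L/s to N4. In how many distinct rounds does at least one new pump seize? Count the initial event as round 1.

5

Round 1 — N4 at 100 > 80. N4 seizes.
  N4 sheds 100 L/s to N12, N14: 50 each.
    N12: 40+50 = 90 ≤ 110
    N14: 90+50 = 140 > 130
Round 2 — N14 seizes.
  N14 sheds 140 L/s to N12, N26: 70 each.
    N12: 90+70 = 160 > 110
    N26: 50+70 = 120 > 100
Round 3 — N12, N26 seize.
  N12 sheds 160 L/s to N21: 160 each.
    N21: 90+160 = 250 > 120
  N26 sheds 120 L/s to N24: 120 each.
    N24: 80+120 = 200 > 130
Round 4 — N21, N24 seize.
  N21 sheds 250 L/s to N27: 250 each.
    N27: 110+250 = 360 > 130
  N24 sheds 200 L/s: no online neighbours, lost.
Round 5 — N27 seizes.
  N27 sheds 360 L/s: no online neighbours, lost.
No further seizures.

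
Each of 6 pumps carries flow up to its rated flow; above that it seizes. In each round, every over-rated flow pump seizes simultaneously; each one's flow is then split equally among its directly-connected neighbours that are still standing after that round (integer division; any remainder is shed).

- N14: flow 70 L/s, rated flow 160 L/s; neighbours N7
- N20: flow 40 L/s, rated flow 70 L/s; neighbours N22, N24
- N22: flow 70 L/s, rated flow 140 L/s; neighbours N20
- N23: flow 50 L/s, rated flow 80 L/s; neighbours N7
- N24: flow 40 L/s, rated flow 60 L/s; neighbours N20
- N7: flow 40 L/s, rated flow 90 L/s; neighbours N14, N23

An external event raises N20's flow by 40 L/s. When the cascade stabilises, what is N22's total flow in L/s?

110

Round 1 — N20 at 80 > 70. N20 seizes.
  N20 sheds 80 L/s to N22, N24: 40 each.
    N22: 70+40 = 110 ≤ 140
    N24: 40+40 = 80 > 60
Round 2 — N24 seizes.
  N24 sheds 80 L/s: no online neighbours, lost.
No further seizures.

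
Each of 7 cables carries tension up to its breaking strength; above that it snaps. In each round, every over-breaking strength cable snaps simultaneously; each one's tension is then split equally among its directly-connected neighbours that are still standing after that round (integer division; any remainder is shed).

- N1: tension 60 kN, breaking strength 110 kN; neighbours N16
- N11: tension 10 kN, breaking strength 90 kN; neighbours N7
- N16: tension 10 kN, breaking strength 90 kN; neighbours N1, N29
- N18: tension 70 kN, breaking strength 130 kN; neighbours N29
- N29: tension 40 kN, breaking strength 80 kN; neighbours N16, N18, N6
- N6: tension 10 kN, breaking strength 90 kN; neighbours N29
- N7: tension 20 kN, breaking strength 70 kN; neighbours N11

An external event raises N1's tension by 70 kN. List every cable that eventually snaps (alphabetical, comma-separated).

Round 1 — N1 at 130 > 110. N1 snaps.
  N1 sheds 130 kN to N16: 130 each.
    N16: 10+130 = 140 > 90
Round 2 — N16 snaps.
  N16 sheds 140 kN to N29: 140 each.
    N29: 40+140 = 180 > 80
Round 3 — N29 snaps.
  N29 sheds 180 kN to N18, N6: 90 each.
    N18: 70+90 = 160 > 130
    N6: 10+90 = 100 > 90
Round 4 — N18, N6 snap.
  N18 sheds 160 kN: no online neighbours, lost.
  N6 sheds 100 kN: no online neighbours, lost.
No further breaks.

N1, N16, N18, N29, N6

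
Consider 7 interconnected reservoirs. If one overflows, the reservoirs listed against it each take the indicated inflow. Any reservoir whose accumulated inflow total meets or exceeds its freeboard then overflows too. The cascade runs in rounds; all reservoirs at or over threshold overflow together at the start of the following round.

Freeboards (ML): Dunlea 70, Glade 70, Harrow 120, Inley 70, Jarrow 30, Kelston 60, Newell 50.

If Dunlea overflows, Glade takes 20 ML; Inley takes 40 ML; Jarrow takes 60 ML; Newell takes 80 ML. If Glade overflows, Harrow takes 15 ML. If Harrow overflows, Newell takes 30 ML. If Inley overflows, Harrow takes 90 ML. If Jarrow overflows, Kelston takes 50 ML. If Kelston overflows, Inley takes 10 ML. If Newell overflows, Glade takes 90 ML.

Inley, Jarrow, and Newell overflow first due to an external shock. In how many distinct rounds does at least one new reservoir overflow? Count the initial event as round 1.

2

Round 1 — Inley, Jarrow, Newell overflow (initial).
  Glade: +90 → 90 ≥ 70
  Harrow: +90 → 90 < 120
  Kelston: +50 → 50 < 60
Round 2 — Glade overflows.
  Harrow: +15 → 105 < 120
No further overflows.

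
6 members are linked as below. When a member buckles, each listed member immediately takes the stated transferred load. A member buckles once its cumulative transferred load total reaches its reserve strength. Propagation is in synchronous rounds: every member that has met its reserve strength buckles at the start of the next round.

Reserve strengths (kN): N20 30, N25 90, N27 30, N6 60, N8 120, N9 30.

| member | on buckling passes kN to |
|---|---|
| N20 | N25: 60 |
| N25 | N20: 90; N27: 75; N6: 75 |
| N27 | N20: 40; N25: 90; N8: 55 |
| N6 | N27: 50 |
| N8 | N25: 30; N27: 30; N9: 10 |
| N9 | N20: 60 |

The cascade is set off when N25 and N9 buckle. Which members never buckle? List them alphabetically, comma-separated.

N8

Round 1 — N25, N9 buckle (initial).
  N20: +90+60 → 150 ≥ 30
  N27: +75 → 75 ≥ 30
  N6: +75 → 75 ≥ 60
Round 2 — N20, N27, N6 buckle.
  N8: +55 → 55 < 120
No further bucklings.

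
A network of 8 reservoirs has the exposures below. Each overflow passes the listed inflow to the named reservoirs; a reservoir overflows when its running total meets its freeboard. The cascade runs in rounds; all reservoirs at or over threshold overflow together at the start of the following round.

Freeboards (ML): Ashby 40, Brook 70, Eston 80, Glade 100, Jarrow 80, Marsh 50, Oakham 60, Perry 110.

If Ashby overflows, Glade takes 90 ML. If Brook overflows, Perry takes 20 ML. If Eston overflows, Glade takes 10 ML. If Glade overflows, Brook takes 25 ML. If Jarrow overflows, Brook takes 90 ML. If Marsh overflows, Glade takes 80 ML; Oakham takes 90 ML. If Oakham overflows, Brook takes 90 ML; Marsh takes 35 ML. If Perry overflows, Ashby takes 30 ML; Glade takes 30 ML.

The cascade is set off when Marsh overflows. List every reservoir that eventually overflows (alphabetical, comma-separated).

Brook, Marsh, Oakham

Round 1 — Marsh overflows (initial).
  Glade: +80 → 80 < 100
  Oakham: +90 → 90 ≥ 60
Round 2 — Oakham overflows.
  Brook: +90 → 90 ≥ 70
Round 3 — Brook overflows.
  Perry: +20 → 20 < 110
No further overflows.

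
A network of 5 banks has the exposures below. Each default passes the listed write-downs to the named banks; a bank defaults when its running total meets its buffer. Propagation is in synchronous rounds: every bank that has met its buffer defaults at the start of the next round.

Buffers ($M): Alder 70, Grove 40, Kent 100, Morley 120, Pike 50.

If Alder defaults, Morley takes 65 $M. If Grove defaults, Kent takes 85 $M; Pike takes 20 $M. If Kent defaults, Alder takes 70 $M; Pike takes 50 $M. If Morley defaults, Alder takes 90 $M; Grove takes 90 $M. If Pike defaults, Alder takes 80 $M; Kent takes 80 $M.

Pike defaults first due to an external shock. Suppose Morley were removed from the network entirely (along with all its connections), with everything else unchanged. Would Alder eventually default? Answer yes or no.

With Morley removed:
Round 1 — Pike defaults (initial).
  Alder: +80 → 80 ≥ 70
  Kent: +80 → 80 < 100
Round 2 — Alder defaults.
No further defaults.

yes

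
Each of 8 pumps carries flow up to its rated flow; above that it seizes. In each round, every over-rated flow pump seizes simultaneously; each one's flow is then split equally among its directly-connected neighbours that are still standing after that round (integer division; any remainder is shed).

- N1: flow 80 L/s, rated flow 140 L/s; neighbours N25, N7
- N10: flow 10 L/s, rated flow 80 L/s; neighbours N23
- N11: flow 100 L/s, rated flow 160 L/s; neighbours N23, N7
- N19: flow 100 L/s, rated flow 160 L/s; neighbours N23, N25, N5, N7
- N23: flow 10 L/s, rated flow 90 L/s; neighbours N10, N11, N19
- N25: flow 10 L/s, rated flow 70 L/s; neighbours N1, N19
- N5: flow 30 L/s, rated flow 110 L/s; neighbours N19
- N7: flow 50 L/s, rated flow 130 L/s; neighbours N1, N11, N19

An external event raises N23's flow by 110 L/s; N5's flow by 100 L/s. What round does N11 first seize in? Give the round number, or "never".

Round 1 — N23 at 120 > 90; N5 at 130 > 110. N23, N5 seize.
  N23 sheds 120 L/s to N10, N11, N19: 40 each.
    N10: 10+40 = 50 ≤ 80
    N11: 100+40 = 140 ≤ 160
    N19: 100+40 = 140 ≤ 160
  N5 sheds 130 L/s to N19: 130 each.
    N19: 140+130 = 270 > 160
Round 2 — N19 seizes.
  N19 sheds 270 L/s to N25, N7: 135 each.
    N25: 10+135 = 145 > 70
    N7: 50+135 = 185 > 130
Round 3 — N25, N7 seize.
  N25 sheds 145 L/s to N1: 145 each.
    N1: 80+145 = 225 > 140
  N7 sheds 185 L/s to N1, N11: 92 each (1 lost).
    N1: 225+92 = 317 > 140
    N11: 140+92 = 232 > 160
Round 4 — N1, N11 seize.
  N1 sheds 317 L/s: no online neighbours, lost.
  N11 sheds 232 L/s: no online neighbours, lost.
No further seizures.

4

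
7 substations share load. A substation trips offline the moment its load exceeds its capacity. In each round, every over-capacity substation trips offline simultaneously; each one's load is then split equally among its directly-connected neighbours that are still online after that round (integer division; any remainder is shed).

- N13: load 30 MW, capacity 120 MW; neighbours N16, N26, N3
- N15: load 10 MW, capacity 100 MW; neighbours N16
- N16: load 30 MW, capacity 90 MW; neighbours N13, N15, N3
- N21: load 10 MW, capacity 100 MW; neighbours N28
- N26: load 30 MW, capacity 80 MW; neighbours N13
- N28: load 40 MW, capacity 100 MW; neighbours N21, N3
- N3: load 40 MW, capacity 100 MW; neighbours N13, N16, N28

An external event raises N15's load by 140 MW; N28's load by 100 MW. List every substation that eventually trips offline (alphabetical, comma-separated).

N13, N15, N16, N26, N28, N3

Round 1 — N15 at 150 > 100; N28 at 140 > 100. N15, N28 trip offline.
  N15 sheds 150 MW to N16: 150 each.
    N16: 30+150 = 180 > 90
  N28 sheds 140 MW to N21, N3: 70 each.
    N21: 10+70 = 80 ≤ 100
    N3: 40+70 = 110 > 100
Round 2 — N16, N3 trip offline.
  N16 sheds 180 MW to N13: 180 each.
    N13: 30+180 = 210 > 120
  N3 sheds 110 MW to N13: 110 each.
    N13: 210+110 = 320 > 120
Round 3 — N13 trips offline.
  N13 sheds 320 MW to N26: 320 each.
    N26: 30+320 = 350 > 80
Round 4 — N26 trips offline.
  N26 sheds 350 MW: no online neighbours, lost.
No further trips.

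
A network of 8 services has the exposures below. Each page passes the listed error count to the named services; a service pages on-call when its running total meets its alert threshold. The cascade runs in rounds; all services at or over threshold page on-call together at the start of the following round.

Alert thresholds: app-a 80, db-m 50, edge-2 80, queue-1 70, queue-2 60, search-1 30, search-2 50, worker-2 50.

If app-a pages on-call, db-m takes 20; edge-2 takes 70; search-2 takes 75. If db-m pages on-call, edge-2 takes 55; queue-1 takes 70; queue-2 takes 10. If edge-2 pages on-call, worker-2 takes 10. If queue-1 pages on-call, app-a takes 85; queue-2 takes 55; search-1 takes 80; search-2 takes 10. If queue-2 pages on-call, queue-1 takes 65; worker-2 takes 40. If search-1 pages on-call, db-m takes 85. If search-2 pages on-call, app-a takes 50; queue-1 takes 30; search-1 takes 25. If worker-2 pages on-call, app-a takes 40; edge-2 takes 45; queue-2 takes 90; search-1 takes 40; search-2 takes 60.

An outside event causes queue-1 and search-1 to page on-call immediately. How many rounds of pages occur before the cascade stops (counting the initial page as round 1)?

Round 1 — queue-1, search-1 page on-call (initial).
  app-a: +85 → 85 ≥ 80
  db-m: +85 → 85 ≥ 50
  queue-2: +55 → 55 < 60
  search-2: +10 → 10 < 50
Round 2 — app-a, db-m page on-call.
  edge-2: +70+55 → 125 ≥ 80
  queue-2: +10 → 65 ≥ 60
  search-2: +75 → 85 ≥ 50
Round 3 — edge-2, queue-2, search-2 page on-call.
  worker-2: +10+40 → 50 ≥ 50
Round 4 — worker-2 pages on-call.
No further pages.

4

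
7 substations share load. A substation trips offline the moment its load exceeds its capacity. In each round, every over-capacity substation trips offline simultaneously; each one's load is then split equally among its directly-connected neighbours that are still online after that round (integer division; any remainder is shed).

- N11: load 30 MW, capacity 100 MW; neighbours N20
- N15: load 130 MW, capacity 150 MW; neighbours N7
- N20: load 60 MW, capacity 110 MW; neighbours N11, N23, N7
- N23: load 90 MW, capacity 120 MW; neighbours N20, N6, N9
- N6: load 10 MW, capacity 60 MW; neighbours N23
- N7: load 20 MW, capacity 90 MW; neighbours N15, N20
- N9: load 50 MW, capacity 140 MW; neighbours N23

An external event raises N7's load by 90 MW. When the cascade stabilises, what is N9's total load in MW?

123

Round 1 — N7 at 110 > 90. N7 trips offline.
  N7 sheds 110 MW to N15, N20: 55 each.
    N15: 130+55 = 185 > 150
    N20: 60+55 = 115 > 110
Round 2 — N15, N20 trip offline.
  N15 sheds 185 MW: no online neighbours, lost.
  N20 sheds 115 MW to N11, N23: 57 each (1 lost).
    N11: 30+57 = 87 ≤ 100
    N23: 90+57 = 147 > 120
Round 3 — N23 trips offline.
  N23 sheds 147 MW to N6, N9: 73 each (1 lost).
    N6: 10+73 = 83 > 60
    N9: 50+73 = 123 ≤ 140
Round 4 — N6 trips offline.
  N6 sheds 83 MW: no online neighbours, lost.
No further trips.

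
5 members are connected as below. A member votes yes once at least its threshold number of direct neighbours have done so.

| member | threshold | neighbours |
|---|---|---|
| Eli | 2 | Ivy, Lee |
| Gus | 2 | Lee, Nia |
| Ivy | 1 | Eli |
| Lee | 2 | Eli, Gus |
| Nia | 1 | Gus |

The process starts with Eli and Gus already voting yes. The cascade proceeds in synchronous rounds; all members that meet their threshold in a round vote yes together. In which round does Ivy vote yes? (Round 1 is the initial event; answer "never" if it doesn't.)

2

Round 1 — Eli, Gus vote yes (initial).
Round 2 — checking thresholds:
  Ivy: 1 of 1 neighbours ≥ 1, votes yes.
  Lee: 2 of 2 neighbours ≥ 2, votes yes.
  Nia: 1 of 1 neighbours ≥ 1, votes yes.
Round 3 — no new yes votes; cascade stops.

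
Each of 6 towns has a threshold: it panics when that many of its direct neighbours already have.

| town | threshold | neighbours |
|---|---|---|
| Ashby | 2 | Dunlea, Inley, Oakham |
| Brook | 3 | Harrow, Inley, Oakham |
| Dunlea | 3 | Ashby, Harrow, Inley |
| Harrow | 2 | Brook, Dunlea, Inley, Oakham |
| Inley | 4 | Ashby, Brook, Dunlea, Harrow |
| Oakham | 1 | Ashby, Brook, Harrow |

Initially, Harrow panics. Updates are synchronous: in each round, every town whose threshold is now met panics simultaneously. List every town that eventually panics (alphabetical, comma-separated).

Harrow, Oakham

Round 1 — Harrow panics (initial).
Round 2 — checking thresholds:
  Brook: 1 of 3 neighbours < 3, below threshold.
  Dunlea: 1 of 3 neighbours < 3, below threshold.
  Inley: 1 of 4 neighbours < 4, below threshold.
  Oakham: 1 of 3 neighbours ≥ 1, panics.
Round 3 — no new panics; cascade stops.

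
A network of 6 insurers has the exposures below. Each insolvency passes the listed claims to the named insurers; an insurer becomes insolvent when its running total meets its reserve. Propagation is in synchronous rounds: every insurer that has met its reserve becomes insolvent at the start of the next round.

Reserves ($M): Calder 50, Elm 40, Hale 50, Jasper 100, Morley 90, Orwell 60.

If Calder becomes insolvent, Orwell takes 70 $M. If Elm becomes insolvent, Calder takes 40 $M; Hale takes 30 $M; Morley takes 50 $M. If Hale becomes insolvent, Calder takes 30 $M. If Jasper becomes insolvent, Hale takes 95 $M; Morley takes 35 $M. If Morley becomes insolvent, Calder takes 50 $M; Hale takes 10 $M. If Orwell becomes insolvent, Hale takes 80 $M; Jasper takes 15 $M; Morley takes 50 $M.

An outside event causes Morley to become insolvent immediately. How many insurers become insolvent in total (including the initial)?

4

Round 1 — Morley becomes insolvent (initial).
  Calder: +50 → 50 ≥ 50
  Hale: +10 → 10 < 50
Round 2 — Calder becomes insolvent.
  Orwell: +70 → 70 ≥ 60
Round 3 — Orwell becomes insolvent.
  Hale: +80 → 90 ≥ 50
  Jasper: +15 → 15 < 100
Round 4 — Hale becomes insolvent.
No further insolvencies.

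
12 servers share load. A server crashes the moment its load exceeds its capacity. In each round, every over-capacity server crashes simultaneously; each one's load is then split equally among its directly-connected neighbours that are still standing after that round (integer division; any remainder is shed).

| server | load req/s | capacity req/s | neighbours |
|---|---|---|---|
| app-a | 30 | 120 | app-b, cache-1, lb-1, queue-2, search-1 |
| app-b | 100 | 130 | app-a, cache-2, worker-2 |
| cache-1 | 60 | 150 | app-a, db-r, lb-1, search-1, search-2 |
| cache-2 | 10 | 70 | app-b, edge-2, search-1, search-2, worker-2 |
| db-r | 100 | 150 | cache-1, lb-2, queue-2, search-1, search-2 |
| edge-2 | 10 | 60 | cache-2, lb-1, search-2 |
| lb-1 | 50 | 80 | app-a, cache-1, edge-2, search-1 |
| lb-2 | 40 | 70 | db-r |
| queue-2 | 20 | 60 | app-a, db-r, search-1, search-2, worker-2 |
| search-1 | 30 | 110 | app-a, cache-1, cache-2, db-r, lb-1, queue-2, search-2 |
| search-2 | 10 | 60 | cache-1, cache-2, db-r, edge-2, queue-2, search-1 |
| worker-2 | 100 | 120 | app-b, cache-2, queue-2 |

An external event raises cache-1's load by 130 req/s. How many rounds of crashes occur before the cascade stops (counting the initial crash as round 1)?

2

Round 1 — cache-1 at 190 > 150. cache-1 crashes.
  cache-1 sheds 190 req/s to app-a, db-r, lb-1, search-1, search-2: 38 each.
    app-a: 30+38 = 68 ≤ 120
    db-r: 100+38 = 138 ≤ 150
    lb-1: 50+38 = 88 > 80
    search-1: 30+38 = 68 ≤ 110
    search-2: 10+38 = 48 ≤ 60
Round 2 — lb-1 crashes.
  lb-1 sheds 88 req/s to app-a, edge-2, search-1: 29 each (1 lost).
    app-a: 68+29 = 97 ≤ 120
    edge-2: 10+29 = 39 ≤ 60
    search-1: 68+29 = 97 ≤ 110
No further crashes.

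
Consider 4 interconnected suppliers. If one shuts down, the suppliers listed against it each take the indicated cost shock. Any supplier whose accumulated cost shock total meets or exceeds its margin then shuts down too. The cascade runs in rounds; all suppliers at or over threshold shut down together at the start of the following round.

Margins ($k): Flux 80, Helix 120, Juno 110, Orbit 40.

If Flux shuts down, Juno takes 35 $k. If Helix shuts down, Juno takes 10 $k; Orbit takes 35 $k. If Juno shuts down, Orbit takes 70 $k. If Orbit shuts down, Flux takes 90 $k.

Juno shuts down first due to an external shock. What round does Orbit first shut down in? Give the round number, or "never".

Round 1 — Juno shuts down (initial).
  Orbit: +70 → 70 ≥ 40
Round 2 — Orbit shuts down.
  Flux: +90 → 90 ≥ 80
Round 3 — Flux shuts down.
No further shutdowns.

2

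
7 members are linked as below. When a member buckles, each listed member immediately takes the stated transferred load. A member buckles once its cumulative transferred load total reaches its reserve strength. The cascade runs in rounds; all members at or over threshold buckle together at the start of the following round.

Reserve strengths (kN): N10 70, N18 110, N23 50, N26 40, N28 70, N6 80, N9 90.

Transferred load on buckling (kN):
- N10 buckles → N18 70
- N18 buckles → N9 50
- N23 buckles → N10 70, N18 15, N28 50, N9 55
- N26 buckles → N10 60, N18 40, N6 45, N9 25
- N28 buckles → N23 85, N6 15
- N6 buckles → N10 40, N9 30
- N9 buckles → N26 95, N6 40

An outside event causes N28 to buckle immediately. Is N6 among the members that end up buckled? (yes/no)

Round 1 — N28 buckles (initial).
  N23: +85 → 85 ≥ 50
  N6: +15 → 15 < 80
Round 2 — N23 buckles.
  N10: +70 → 70 ≥ 70
  N18: +15 → 15 < 110
  N9: +55 → 55 < 90
Round 3 — N10 buckles.
  N18: +70 → 85 < 110
No further bucklings.

no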